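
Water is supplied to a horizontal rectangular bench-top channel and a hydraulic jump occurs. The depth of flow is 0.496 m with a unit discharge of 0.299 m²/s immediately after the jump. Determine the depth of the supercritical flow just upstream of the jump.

y₁ = 0.0655 m

V₂ = q/y₂ = 0.299/0.496 = 0.603 m/s; Fr₂ = V₂/√(g·y₂) = 0.273.
The Bélanger relation is symmetric: y₁/y₂ = ½[√(1 + 8Fr₂²) − 1] = ½[√1.597 − 1] = 0.132.
y₁ = 0.132 × 0.496 = 0.0655 m.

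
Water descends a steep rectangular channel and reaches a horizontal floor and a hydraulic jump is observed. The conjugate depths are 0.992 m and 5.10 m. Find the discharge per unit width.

For a rectangular channel the momentum equation gives q² = ½·g·y₁·y₂·(y₁ + y₂) = ½×9.81×0.992×5.10×6.09 = 151.
q = √151 = 12.3 m²/s.

q = 12.3 m²/s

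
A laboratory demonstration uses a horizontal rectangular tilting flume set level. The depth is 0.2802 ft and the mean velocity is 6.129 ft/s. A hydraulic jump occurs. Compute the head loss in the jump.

Fr₁ = V₁/√(g·y₁) = 6.129/√(32.2×0.2802) = 2.040.
Sequent-depth ratio: y₂/y₁ = ½[√(1 + 8Fr₁²) − 1] = ½[√34.308 − 1] = 2.429.
y₂ = 2.429 × 0.2802 = 0.6805 ft.
q = V₁·y₁ = 6.129 × 0.2802 = 1.717 ft²/s. V₂ = q/y₂ = 1.717/0.6805 = 2.524 ft/s. E₁ = y₁ + V₁²/2g = 0.8635 ft; E₂ = y₂ + V₂²/2g = 0.7794 ft. ΔE = E₁ − E₂ = 0.08410 ft.

ΔE = 0.08410 ft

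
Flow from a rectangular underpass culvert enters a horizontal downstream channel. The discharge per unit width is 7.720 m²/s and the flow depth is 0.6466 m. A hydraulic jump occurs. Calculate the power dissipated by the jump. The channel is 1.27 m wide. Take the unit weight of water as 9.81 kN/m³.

P = 355.9 kW

V₁ = q/y₁ = 7.720/0.6466 = 11.94 m/s. Fr₁ = V₁/√(g·y₁) = 11.94/√(9.81×0.6466) = 4.741.
Sequent-depth ratio: y₂/y₁ = ½[√(1 + 8Fr₁²) − 1] = ½[√180.78 − 1] = 6.223.
y₂ = 6.223 × 0.6466 = 4.024 m.
V₂ = q/y₂ = 7.720/4.024 = 1.919 m/s. E₁ = y₁ + V₁²/2g = 7.912 m; E₂ = y₂ + V₂²/2g = 4.211 m. ΔE = E₁ − E₂ = 3.701 m.
Q = q·b = 7.720 × 1.27 = 9.804 m³/s. P = γ·Q·ΔE = 9.81 × 9.804 × 3.701 = 355.9 kW.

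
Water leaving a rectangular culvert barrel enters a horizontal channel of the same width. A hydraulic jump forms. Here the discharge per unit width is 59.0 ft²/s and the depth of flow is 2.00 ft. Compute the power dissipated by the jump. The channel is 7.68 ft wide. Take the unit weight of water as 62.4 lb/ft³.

P = 281 hp

V₁ = q/y₁ = 59.0/2.00 = 29.5 ft/s. Fr₁ = V₁/√(g·y₁) = 29.5/√(32.2×2.00) = 3.68.
Conjugate-depth relation: y₂/y₁ = ½[√(1 + 8Fr₁²) − 1] = ½[√109.1 − 1] = 4.72.
y₂ = 4.72 × 2.00 = 9.45 ft.
V₂ = q/y₂ = 59.0/9.45 = 6.25 ft/s. E₁ = y₁ + V₁²/2g = 15.5 ft; E₂ = y₂ + V₂²/2g = 10.1 ft. ΔE = E₁ − E₂ = 5.46 ft.
Q = q·b = 59.0 × 7.68 = 453 cfs. P = γ·Q·ΔE/550 = 62.4 × 453 × 5.46 / 550 = 281 hp.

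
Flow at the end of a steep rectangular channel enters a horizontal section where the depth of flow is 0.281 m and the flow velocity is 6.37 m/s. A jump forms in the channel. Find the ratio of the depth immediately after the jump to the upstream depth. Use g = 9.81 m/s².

y₂/y₁ = 4.95

Fr₁ = V₁/√(g·y₁) = 6.37/√(9.81×0.281) = 3.84.
By Bélanger, y₂/y₁ = ½[√(1 + 8Fr₁²) − 1] = ½[√118.8 − 1] = 4.95.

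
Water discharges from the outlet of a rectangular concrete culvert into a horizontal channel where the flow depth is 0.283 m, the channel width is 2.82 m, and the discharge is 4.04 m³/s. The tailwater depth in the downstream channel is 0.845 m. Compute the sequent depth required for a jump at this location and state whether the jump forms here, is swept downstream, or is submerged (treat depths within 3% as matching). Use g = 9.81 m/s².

y₂ = 1.08 m; the jump is swept downstream

q = Q/b = 4.04/2.82 = 1.43 m²/s; V₁ = q/y₁ = 5.06 m/s. Fr₁ = V₁/√(g·y₁) = 3.04.
From the momentum equation for a rectangular channel, y₂/y₁ = ½[√(1 + 8Fr₁²) − 1] = ½[√74.85 − 1] = 3.83.
y₂ = 3.83 × 0.283 = 1.08 m.
Tailwater y_tw = 0.845 m: y_tw < y₂, so the jump is swept downstream.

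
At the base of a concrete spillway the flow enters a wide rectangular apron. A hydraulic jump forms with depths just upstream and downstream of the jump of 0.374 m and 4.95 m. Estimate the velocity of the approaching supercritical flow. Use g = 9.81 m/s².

For a rectangular channel the momentum equation gives q² = ½·g·y₁·y₂·(y₁ + y₂) = ½×9.81×0.374×4.95×5.32 = 48.3.
q = √48.3 = 6.95 m²/s.
V₁ = q/y₁ = 6.95/0.374 = 18.6 m/s.

V₁ = 18.6 m/s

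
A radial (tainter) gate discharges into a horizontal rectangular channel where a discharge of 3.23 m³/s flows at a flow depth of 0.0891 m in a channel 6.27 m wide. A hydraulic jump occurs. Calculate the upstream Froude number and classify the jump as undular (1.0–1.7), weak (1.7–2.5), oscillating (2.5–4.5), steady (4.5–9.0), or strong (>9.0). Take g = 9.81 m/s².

q = Q/b = 3.23/6.27 = 0.515 m²/s; V₁ = q/y₁ = 5.78 m/s. Fr₁ = V₁/√(g·y₁) = 6.18.
Fr₁ = 6.18 lies in the steady range.

Fr₁ = 6.18; steady jump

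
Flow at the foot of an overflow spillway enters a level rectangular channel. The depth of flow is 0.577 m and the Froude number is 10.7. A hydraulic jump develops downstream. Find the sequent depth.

Fr₁ = 10.7 (given).
By Bélanger, y₂/y₁ = ½[√(1 + 8Fr₁²) − 1] = ½[√916.9 − 1] = 14.6.
y₂ = 14.6 × 0.577 = 8.45 m.

y₂ = 8.45 m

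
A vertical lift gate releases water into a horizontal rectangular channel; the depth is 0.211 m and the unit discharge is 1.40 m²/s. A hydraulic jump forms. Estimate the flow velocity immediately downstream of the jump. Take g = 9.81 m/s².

V₂ = 1.10 m/s

V₁ = q/y₁ = 1.40/0.211 = 6.64 m/s. Fr₁ = V₁/√(g·y₁) = 6.64/√(9.81×0.211) = 4.61.
From the momentum equation for a rectangular channel, y₂/y₁ = ½[√(1 + 8Fr₁²) − 1] = ½[√171.1 − 1] = 6.04.
y₂ = 6.04 × 0.211 = 1.27 m.
V₂ = q/y₂ = 1.40/1.27 = 1.10 m/s.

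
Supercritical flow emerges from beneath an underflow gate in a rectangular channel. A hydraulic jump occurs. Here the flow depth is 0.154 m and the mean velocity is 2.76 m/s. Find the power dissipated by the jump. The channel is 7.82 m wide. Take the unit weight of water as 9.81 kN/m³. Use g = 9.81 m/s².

P = 2.33 kW

Fr₁ = V₁/√(g·y₁) = 2.76/√(9.81×0.154) = 2.25.
Sequent-depth ratio: y₂/y₁ = ½[√(1 + 8Fr₁²) − 1] = ½[√41.34 − 1] = 2.71.
y₂ = 2.71 × 0.154 = 0.418 m.
Head loss: ΔE = (y₂ − y₁)³/(4y₁y₂) = (0.418 − 0.154)³/(4×0.154×0.418) = 0.0184/0.258 = 0.0715 m.
q = V₁·y₁ = 2.76 × 0.154 = 0.425 m²/s. Q = q·b = 0.425 × 7.82 = 3.32 m³/s. P = γ·Q·ΔE = 9.81 × 3.32 × 0.0715 = 2.33 kW.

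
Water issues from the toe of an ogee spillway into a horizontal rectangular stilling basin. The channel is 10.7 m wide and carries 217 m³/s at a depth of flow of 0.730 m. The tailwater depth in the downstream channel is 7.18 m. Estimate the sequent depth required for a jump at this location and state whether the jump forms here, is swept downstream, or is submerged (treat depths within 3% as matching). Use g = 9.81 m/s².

q = Q/b = 217/10.7 = 20.3 m²/s; V₁ = q/y₁ = 27.8 m/s. Fr₁ = V₁/√(g·y₁) = 10.4.
Sequent-depth ratio: y₂/y₁ = ½[√(1 + 8Fr₁²) − 1] = ½[√863.2 − 1] = 14.2.
y₂ = 14.2 × 0.730 = 10.4 m.
Tailwater y_tw = 7.18 m: y_tw < y₂, so the jump is swept downstream.

y₂ = 10.4 m; the jump is swept downstream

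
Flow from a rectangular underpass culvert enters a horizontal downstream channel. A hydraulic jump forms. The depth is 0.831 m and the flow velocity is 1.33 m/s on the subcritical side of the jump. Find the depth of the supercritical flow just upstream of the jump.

y₁ = 0.272 m

Fr₂ = V₂/√(g·y₂) = 1.33/√(9.81×0.831) = 0.466.
Applying the sequent-depth relation in reverse, y₁/y₂ = ½[√(1 + 8Fr₂²) − 1] = ½[√2.736 − 1] = 0.327.
y₁ = 0.327 × 0.831 = 0.272 m.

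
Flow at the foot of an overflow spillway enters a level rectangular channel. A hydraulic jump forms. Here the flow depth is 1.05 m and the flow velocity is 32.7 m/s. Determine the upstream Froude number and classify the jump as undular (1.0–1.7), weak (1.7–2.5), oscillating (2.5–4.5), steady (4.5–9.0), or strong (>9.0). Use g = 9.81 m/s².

Fr₁ = V₁/√(g·y₁) = 32.7/√(9.81×1.05) = 10.2.
Fr₁ = 10.2 lies in the strong range.

Fr₁ = 10.2; strong jump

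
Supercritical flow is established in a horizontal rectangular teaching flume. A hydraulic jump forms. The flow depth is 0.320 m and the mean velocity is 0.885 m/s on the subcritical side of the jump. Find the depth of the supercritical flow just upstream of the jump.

Fr₂ = V₂/√(g·y₂) = 0.885/√(9.81×0.320) = 0.499.
Since the conjugate-depth ratio holds either way, y₁/y₂ = ½[√(1 + 8Fr₂²) − 1] = ½[√2.996 − 1] = 0.365.
y₁ = 0.365 × 0.320 = 0.117 m.

y₁ = 0.117 m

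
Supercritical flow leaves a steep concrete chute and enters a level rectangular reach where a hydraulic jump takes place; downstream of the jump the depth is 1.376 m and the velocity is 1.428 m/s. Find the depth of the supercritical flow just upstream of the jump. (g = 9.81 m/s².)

y₁ = 0.3344 m

Fr₂ = V₂/√(g·y₂) = 1.428/√(9.81×1.376) = 0.3887.
Applying the sequent-depth relation in reverse, y₁/y₂ = ½[√(1 + 8Fr₂²) − 1] = ½[√2.2085 − 1] = 0.2431.
y₁ = 0.2431 × 1.376 = 0.3344 m.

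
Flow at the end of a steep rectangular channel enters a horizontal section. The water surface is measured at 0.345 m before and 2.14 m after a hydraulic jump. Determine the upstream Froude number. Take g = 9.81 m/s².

Fr₁ = 4.73

For a rectangular channel the momentum equation gives q² = ½·g·y₁·y₂·(y₁ + y₂) = ½×9.81×0.345×2.14×2.49 = 9.00.
q = √9.00 = 3.00 m²/s.
V₁ = q/y₁ = 8.70 m/s; Fr₁ = V₁/√(g·y₁) = 4.73.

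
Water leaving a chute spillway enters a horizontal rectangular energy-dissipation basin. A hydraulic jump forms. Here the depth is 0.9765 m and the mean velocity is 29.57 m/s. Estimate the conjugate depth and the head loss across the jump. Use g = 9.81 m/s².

y₂ = 12.71 m; ΔE = 32.57 m

Fr₁ = V₁/√(g·y₁) = 29.57/√(9.81×0.9765) = 9.554.
By Bélanger, y₂/y₁ = ½[√(1 + 8Fr₁²) − 1] = ½[√731.22 − 1] = 13.02.
y₂ = 13.02 × 0.9765 = 12.71 m.
Head loss: ΔE = (y₂ − y₁)³/(4y₁y₂) = (12.71 − 0.9765)³/(4×0.9765×12.71) = 1617/49.66 = 32.57 m.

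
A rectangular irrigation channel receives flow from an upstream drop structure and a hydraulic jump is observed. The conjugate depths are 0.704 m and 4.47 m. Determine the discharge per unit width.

For a rectangular channel the momentum equation gives q² = ½·g·y₁·y₂·(y₁ + y₂) = ½×9.81×0.704×4.47×5.17 = 79.9.
q = √79.9 = 8.94 m²/s.

q = 8.94 m²/s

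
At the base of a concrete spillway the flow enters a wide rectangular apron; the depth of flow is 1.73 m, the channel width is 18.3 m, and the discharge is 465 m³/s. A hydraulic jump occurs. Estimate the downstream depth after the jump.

q = Q/b = 465/18.3 = 25.4 m²/s; V₁ = q/y₁ = 14.7 m/s. Fr₁ = V₁/√(g·y₁) = 3.57.
By Bélanger, y₂/y₁ = ½[√(1 + 8Fr₁²) − 1] = ½[√102.7 − 1] = 4.57.
y₂ = 4.57 × 1.73 = 7.90 m.

y₂ = 7.90 m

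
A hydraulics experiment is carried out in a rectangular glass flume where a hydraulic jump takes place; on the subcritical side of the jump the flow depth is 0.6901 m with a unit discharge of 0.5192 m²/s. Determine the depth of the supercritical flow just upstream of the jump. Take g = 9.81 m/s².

y₁ = 0.1007 m

V₂ = q/y₂ = 0.5192/0.6901 = 0.7524 m/s; Fr₂ = V₂/√(g·y₂) = 0.2892.
The Bélanger relation is symmetric: y₁/y₂ = ½[√(1 + 8Fr₂²) − 1] = ½[√1.6689 − 1] = 0.1459.
y₁ = 0.1459 × 0.6901 = 0.1007 m.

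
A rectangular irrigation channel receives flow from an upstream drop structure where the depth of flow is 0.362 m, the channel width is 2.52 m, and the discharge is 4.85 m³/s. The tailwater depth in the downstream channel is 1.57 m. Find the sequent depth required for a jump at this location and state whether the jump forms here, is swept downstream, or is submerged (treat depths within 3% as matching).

y₂ = 1.27 m; the jump is submerged

q = Q/b = 4.85/2.52 = 1.92 m²/s; V₁ = q/y₁ = 5.32 m/s. Fr₁ = V₁/√(g·y₁) = 2.82.
Conjugate-depth relation: y₂/y₁ = ½[√(1 + 8Fr₁²) − 1] = ½[√64.68 − 1] = 3.52.
y₂ = 3.52 × 0.362 = 1.27 m.
Tailwater y_tw = 1.57 m: y_tw > y₂, so the jump is submerged.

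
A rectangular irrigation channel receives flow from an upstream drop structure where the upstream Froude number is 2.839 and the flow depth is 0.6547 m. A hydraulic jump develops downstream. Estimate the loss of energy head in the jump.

ΔE = 0.7617 m

Fr₁ = 2.839 (given).
From the momentum equation for a rectangular channel, y₂/y₁ = ½[√(1 + 8Fr₁²) − 1] = ½[√65.479 − 1] = 3.546.
y₂ = 3.546 × 0.6547 = 2.322 m.
Head loss: ΔE = (y₂ − y₁)³/(4y₁y₂) = (2.322 − 0.6547)³/(4×0.6547×2.322) = 4.631/6.080 = 0.7617 m.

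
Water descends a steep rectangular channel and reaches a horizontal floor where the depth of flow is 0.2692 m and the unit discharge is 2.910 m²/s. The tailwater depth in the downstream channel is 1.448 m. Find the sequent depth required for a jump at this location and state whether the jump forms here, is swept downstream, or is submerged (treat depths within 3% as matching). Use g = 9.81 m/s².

V₁ = q/y₁ = 2.910/0.2692 = 10.81 m/s. Fr₁ = V₁/√(g·y₁) = 10.81/√(9.81×0.2692) = 6.652.
Bélanger equation: y₂/y₁ = ½[√(1 + 8Fr₁²) − 1] = ½[√354.98 − 1] = 8.920.
y₂ = 8.920 × 0.2692 = 2.401 m.
Tailwater y_tw = 1.448 m: y_tw < y₂, so the jump is swept downstream.

y₂ = 2.401 m; the jump is swept downstream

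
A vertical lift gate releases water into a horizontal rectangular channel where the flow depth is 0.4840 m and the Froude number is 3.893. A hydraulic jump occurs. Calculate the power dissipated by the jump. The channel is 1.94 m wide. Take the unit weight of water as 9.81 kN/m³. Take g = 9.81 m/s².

Fr₁ = 3.893 (given).
By Bélanger, y₂/y₁ = ½[√(1 + 8Fr₁²) − 1] = ½[√122.24 − 1] = 5.028.
y₂ = 5.028 × 0.4840 = 2.434 m.
Head loss: ΔE = (y₂ − y₁)³/(4y₁y₂) = (2.434 − 0.4840)³/(4×0.4840×2.434) = 7.411/4.712 = 1.573 m.
V₁ = Fr₁·√(g·y₁) = 3.893×√(9.81×0.4840) = 8.483 m/s; q = V₁·y₁ = 4.106 m²/s. Q = q·b = 4.106 × 1.94 = 7.965 m³/s. P = γ·Q·ΔE = 9.81 × 7.965 × 1.573 = 122.9 kW.

P = 122.9 kW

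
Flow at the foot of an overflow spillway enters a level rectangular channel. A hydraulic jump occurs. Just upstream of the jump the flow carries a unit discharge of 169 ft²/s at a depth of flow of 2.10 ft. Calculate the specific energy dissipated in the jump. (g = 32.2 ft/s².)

V₁ = q/y₁ = 169/2.10 = 80.5 ft/s. Fr₁ = V₁/√(g·y₁) = 80.5/√(32.2×2.10) = 9.79.
Sequent-depth ratio: y₂/y₁ = ½[√(1 + 8Fr₁²) − 1] = ½[√767.2 − 1] = 13.3.
y₂ = 13.3 × 2.10 = 28.0 ft.
V₂ = q/y₂ = 169/28.0 = 6.03 ft/s. E₁ = y₁ + V₁²/2g = 103 ft; E₂ = y₂ + V₂²/2g = 28.6 ft. ΔE = E₁ − E₂ = 74.1 ft.

ΔE = 74.1 ft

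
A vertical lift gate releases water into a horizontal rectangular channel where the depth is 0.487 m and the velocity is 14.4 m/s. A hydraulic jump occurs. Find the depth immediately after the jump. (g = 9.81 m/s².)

Fr₁ = V₁/√(g·y₁) = 14.4/√(9.81×0.487) = 6.59.
By Bélanger, y₂/y₁ = ½[√(1 + 8Fr₁²) − 1] = ½[√348.2 − 1] = 8.83.
y₂ = 8.83 × 0.487 = 4.30 m.

y₂ = 4.30 m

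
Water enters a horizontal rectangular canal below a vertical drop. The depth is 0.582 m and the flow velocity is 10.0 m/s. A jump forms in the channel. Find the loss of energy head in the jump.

ΔE = 2.34 m

Fr₁ = V₁/√(g·y₁) = 10.0/√(9.81×0.582) = 4.19.
Bélanger equation: y₂/y₁ = ½[√(1 + 8Fr₁²) − 1] = ½[√141.1 − 1] = 5.44.
y₂ = 5.44 × 0.582 = 3.17 m.
Head loss: ΔE = (y₂ − y₁)³/(4y₁y₂) = (3.17 − 0.582)³/(4×0.582×3.17) = 17.3/7.37 = 2.34 m.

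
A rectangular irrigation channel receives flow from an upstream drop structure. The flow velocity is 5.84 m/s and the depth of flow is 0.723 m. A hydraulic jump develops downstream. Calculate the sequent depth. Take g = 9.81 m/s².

Fr₁ = V₁/√(g·y₁) = 5.84/√(9.81×0.723) = 2.19.
By Bélanger, y₂/y₁ = ½[√(1 + 8Fr₁²) − 1] = ½[√39.47 − 1] = 2.64.
y₂ = 2.64 × 0.723 = 1.91 m.

y₂ = 1.91 m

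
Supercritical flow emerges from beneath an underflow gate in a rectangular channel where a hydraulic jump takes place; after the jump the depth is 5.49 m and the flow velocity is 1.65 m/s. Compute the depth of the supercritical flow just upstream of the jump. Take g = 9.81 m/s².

Fr₂ = V₂/√(g·y₂) = 1.65/√(9.81×5.49) = 0.225.
From the momentum equation (using Fr₂), y₁/y₂ = ½[√(1 + 8Fr₂²) − 1] = ½[√1.404 − 1] = 0.0925.
y₁ = 0.0925 × 5.49 = 0.508 m.

y₁ = 0.508 m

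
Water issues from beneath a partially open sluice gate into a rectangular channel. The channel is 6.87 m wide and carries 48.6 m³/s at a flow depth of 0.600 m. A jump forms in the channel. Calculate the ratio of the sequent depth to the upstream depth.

y₂/y₁ = 6.39

q = Q/b = 48.6/6.87 = 7.07 m²/s; V₁ = q/y₁ = 11.8 m/s. Fr₁ = V₁/√(g·y₁) = 4.86.
Conjugate-depth relation: y₂/y₁ = ½[√(1 + 8Fr₁²) − 1] = ½[√189.9 − 1] = 6.39.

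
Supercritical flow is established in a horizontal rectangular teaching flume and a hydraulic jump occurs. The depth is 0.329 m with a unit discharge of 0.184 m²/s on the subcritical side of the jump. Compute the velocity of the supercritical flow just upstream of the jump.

V₂ = q/y₂ = 0.184/0.329 = 0.559 m/s; Fr₂ = V₂/√(g·y₂) = 0.311.
Applying the sequent-depth relation in reverse, y₁/y₂ = ½[√(1 + 8Fr₂²) − 1] = ½[√1.775 − 1] = 0.166.
y₁ = 0.166 × 0.329 = 0.0547 m.
V₁ = q/y₁ = 0.184/0.0547 = 3.37 m/s.

V₁ = 3.37 m/s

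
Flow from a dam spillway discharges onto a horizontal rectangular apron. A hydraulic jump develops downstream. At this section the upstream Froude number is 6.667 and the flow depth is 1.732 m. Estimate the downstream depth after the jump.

Fr₁ = 6.667 (given).
From the momentum equation for a rectangular channel, y₂/y₁ = ½[√(1 + 8Fr₁²) − 1] = ½[√356.59 − 1] = 8.942.
y₂ = 8.942 × 1.732 = 15.49 m.

y₂ = 15.49 m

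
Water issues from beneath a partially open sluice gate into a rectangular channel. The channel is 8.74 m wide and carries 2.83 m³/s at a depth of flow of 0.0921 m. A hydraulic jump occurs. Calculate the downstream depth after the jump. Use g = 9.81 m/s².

y₂ = 0.438 m

q = Q/b = 2.83/8.74 = 0.324 m²/s; V₁ = q/y₁ = 3.52 m/s. Fr₁ = V₁/√(g·y₁) = 3.70.
Bélanger equation: y₂/y₁ = ½[√(1 + 8Fr₁²) − 1] = ½[√110.4 − 1] = 4.75.
y₂ = 4.75 × 0.0921 = 0.438 m.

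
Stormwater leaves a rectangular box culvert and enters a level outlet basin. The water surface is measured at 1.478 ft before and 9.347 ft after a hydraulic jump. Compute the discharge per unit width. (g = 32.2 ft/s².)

q = 49.07 ft²/s

For a rectangular channel the momentum equation gives q² = ½·g·y₁·y₂·(y₁ + y₂) = ½×32.2×1.478×9.347×10.82 = 2408.
q = √2408 = 49.07 ft²/s.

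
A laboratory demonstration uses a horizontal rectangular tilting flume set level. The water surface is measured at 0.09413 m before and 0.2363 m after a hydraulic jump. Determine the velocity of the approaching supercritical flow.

For a rectangular channel the momentum equation gives q² = ½·g·y₁·y₂·(y₁ + y₂) = ½×9.81×0.09413×0.2363×0.3304 = 0.03605.
q = √0.03605 = 0.1899 m²/s.
V₁ = q/y₁ = 0.1899/0.09413 = 2.017 m/s.

V₁ = 2.017 m/s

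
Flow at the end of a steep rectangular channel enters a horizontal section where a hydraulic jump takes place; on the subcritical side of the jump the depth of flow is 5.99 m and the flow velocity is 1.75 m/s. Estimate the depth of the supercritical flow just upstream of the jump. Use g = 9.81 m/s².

y₁ = 0.570 m

Fr₂ = V₂/√(g·y₂) = 1.75/√(9.81×5.99) = 0.228.
From the momentum equation (using Fr₂), y₁/y₂ = ½[√(1 + 8Fr₂²) − 1] = ½[√1.417 − 1] = 0.0952.
y₁ = 0.0952 × 5.99 = 0.570 m.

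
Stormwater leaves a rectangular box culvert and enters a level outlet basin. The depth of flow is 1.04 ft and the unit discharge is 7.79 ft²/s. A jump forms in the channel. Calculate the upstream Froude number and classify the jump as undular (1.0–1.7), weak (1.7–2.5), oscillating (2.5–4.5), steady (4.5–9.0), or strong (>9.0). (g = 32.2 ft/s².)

V₁ = q/y₁ = 7.79/1.04 = 7.49 ft/s. Fr₁ = V₁/√(g·y₁) = 7.49/√(32.2×1.04) = 1.29.
Fr₁ = 1.29 lies in the undular range.

Fr₁ = 1.29; undular jump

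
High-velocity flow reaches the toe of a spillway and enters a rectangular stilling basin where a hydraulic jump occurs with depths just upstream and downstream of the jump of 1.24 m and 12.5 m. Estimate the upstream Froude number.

Fr₁ = 7.47

For a rectangular channel the momentum equation gives q² = ½·g·y₁·y₂·(y₁ + y₂) = ½×9.81×1.24×12.5×13.7 = 1045.
q = √1045 = 32.3 m²/s.
V₁ = q/y₁ = 26.1 m/s; Fr₁ = V₁/√(g·y₁) = 7.47.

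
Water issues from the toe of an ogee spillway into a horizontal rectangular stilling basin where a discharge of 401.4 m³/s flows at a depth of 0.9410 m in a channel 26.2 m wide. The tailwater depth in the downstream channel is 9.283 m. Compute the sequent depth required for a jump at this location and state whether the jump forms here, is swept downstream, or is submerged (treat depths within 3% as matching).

y₂ = 6.676 m; the jump is submerged

q = Q/b = 401.4/26.2 = 15.32 m²/s; V₁ = q/y₁ = 16.28 m/s. Fr₁ = V₁/√(g·y₁) = 5.359.
By Bélanger, y₂/y₁ = ½[√(1 + 8Fr₁²) − 1] = ½[√230.72 − 1] = 7.095.
y₂ = 7.095 × 0.9410 = 6.676 m.
Tailwater y_tw = 9.283 m: y_tw > y₂, so the jump is submerged.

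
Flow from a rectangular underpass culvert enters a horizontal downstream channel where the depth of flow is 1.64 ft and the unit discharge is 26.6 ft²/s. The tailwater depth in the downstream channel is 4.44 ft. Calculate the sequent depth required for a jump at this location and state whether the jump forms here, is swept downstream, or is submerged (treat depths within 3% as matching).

V₁ = q/y₁ = 26.6/1.64 = 16.2 ft/s. Fr₁ = V₁/√(g·y₁) = 16.2/√(32.2×1.64) = 2.23.
By Bélanger, y₂/y₁ = ½[√(1 + 8Fr₁²) − 1] = ½[√40.85 − 1] = 2.70.
y₂ = 2.70 × 1.64 = 4.42 ft.
Tailwater y_tw = 4.44 ft: y_tw ≈ y₂, so the jump forms here.

y₂ = 4.42 ft; the jump forms here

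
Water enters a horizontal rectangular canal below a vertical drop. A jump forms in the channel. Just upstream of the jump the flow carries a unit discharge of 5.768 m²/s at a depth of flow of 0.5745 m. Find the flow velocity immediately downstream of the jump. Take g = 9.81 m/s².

V₂ = 1.825 m/s

V₁ = q/y₁ = 5.768/0.5745 = 10.04 m/s. Fr₁ = V₁/√(g·y₁) = 10.04/√(9.81×0.5745) = 4.229.
Conjugate-depth relation: y₂/y₁ = ½[√(1 + 8Fr₁²) − 1] = ½[√144.09 − 1] = 5.502.
y₂ = 5.502 × 0.5745 = 3.161 m.
V₂ = q/y₂ = 5.768/3.161 = 1.825 m/s.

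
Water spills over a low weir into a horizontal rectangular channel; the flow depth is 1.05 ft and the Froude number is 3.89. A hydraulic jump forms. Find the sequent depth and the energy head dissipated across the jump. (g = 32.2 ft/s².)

Fr₁ = 3.89 (given).
From the momentum equation for a rectangular channel, y₂/y₁ = ½[√(1 + 8Fr₁²) − 1] = ½[√122.1 − 1] = 5.02.
y₂ = 5.02 × 1.05 = 5.28 ft.
V₁ = Fr₁·√(g·y₁) = 3.89×√(32.2×1.05) = 22.6 ft/s; q = V₁·y₁ = 23.7 ft²/s. V₂ = q/y₂ = 23.7/5.28 = 4.50 ft/s. E₁ = y₁ + V₁²/2g = 8.99 ft; E₂ = y₂ + V₂²/2g = 5.59 ft. ΔE = E₁ − E₂ = 3.40 ft.

y₂ = 5.28 ft; ΔE = 3.40 ft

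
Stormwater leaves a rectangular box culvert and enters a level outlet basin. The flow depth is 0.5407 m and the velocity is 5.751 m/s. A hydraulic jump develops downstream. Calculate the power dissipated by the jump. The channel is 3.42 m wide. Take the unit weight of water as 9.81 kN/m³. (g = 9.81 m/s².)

Fr₁ = V₁/√(g·y₁) = 5.751/√(9.81×0.5407) = 2.497.
Bélanger equation: y₂/y₁ = ½[√(1 + 8Fr₁²) − 1] = ½[√50.883 − 1] = 3.067.
y₂ = 3.067 × 0.5407 = 1.658 m.
q = V₁·y₁ = 5.751 × 0.5407 = 3.110 m²/s. V₂ = q/y₂ = 3.110/1.658 = 1.875 m/s. E₁ = y₁ + V₁²/2g = 2.226 m; E₂ = y₂ + V₂²/2g = 1.837 m. ΔE = E₁ − E₂ = 0.3891 m.
Q = q·b = 3.110 × 3.42 = 10.63 m³/s. P = γ·Q·ΔE = 9.81 × 10.63 × 0.3891 = 40.59 kW.

P = 40.59 kW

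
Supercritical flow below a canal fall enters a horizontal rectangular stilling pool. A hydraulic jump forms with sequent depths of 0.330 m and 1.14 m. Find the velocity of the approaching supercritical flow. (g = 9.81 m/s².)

V₁ = 4.99 m/s

For a rectangular channel the momentum equation gives q² = ½·g·y₁·y₂·(y₁ + y₂) = ½×9.81×0.330×1.14×1.47 = 2.71.
q = √2.71 = 1.65 m²/s.
V₁ = q/y₁ = 1.65/0.330 = 4.99 m/s.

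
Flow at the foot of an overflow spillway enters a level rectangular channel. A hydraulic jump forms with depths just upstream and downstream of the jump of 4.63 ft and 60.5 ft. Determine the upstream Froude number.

Fr₁ = 9.59

For a rectangular channel the momentum equation gives q² = ½·g·y₁·y₂·(y₁ + y₂) = ½×32.2×4.63×60.5×65.1 = 293727.
q = √293727 = 542 ft²/s.
V₁ = q/y₁ = 117 ft/s; Fr₁ = V₁/√(g·y₁) = 9.59.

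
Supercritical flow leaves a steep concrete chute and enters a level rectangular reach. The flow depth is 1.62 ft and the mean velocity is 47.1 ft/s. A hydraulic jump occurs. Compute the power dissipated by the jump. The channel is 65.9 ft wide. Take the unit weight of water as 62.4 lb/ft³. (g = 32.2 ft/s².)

P = 12245 hp

Fr₁ = V₁/√(g·y₁) = 47.1/√(32.2×1.62) = 6.52.
By Bélanger, y₂/y₁ = ½[√(1 + 8Fr₁²) − 1] = ½[√341.2 − 1] = 8.74.
y₂ = 8.74 × 1.62 = 14.2 ft.
q = V₁·y₁ = 47.1 × 1.62 = 76.3 ft²/s. V₂ = q/y₂ = 76.3/14.2 = 5.39 ft/s. E₁ = y₁ + V₁²/2g = 36.1 ft; E₂ = y₂ + V₂²/2g = 14.6 ft. ΔE = E₁ − E₂ = 21.5 ft.
Q = q·b = 76.3 × 65.9 = 5028 cfs. P = γ·Q·ΔE/550 = 62.4 × 5028 × 21.5 / 550 = 12245 hp.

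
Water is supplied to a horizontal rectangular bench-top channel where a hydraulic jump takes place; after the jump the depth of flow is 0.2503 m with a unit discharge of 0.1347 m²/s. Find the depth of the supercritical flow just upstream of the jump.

y₁ = 0.04932 m

V₂ = q/y₂ = 0.1347/0.2503 = 0.5382 m/s; Fr₂ = V₂/√(g·y₂) = 0.3434.
Since the conjugate-depth ratio holds either way, y₁/y₂ = ½[√(1 + 8Fr₂²) − 1] = ½[√1.9436 − 1] = 0.1971.
y₁ = 0.1971 × 0.2503 = 0.04932 m.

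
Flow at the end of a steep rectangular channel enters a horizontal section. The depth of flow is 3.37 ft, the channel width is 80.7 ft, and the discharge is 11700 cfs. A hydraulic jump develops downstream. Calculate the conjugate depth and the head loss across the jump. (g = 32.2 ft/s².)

y₂ = 18.1 ft; ΔE = 13.0 ft

q = Q/b = 11700/80.7 = 145 ft²/s; V₁ = q/y₁ = 43.0 ft/s. Fr₁ = V₁/√(g·y₁) = 4.13.
Bélanger equation: y₂/y₁ = ½[√(1 + 8Fr₁²) − 1] = ½[√137.4 − 1] = 5.36.
y₂ = 5.36 × 3.37 = 18.1 ft.
Head loss: ΔE = (y₂ − y₁)³/(4y₁y₂) = (18.1 − 3.37)³/(4×3.37×18.1) = 3176/244 = 13.0 ft.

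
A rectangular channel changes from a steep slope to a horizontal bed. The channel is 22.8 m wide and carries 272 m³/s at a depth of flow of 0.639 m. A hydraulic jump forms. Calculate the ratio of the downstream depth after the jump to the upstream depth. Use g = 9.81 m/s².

y₂/y₁ = 10.1

q = Q/b = 272/22.8 = 11.9 m²/s; V₁ = q/y₁ = 18.7 m/s. Fr₁ = V₁/√(g·y₁) = 7.46.
Conjugate-depth relation: y₂/y₁ = ½[√(1 + 8Fr₁²) − 1] = ½[√445.8 − 1] = 10.1.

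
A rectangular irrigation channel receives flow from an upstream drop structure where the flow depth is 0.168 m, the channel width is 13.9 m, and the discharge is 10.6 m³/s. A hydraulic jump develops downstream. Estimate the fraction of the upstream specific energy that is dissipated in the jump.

ΔE/E₁ = 0.334 (33.4%)

q = Q/b = 10.6/13.9 = 0.763 m²/s; V₁ = q/y₁ = 4.54 m/s. Fr₁ = V₁/√(g·y₁) = 3.54.
From the momentum equation for a rectangular channel, y₂/y₁ = ½[√(1 + 8Fr₁²) − 1] = ½[√101.0 − 1] = 4.53.
y₂ = 4.53 × 0.168 = 0.760 m.
E₁ = y₁ + V₁²/2g = 1.22 m. ΔE = (y₂ − y₁)³/(4y₁y₂) = 0.407 m. ΔE/E₁ = 0.407/1.22 = 0.334.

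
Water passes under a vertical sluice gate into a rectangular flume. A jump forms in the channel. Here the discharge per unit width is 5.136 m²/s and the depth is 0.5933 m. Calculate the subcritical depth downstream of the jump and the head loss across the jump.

y₂ = 2.729 m; ΔE = 1.504 m

V₁ = q/y₁ = 5.136/0.5933 = 8.657 m/s. Fr₁ = V₁/√(g·y₁) = 8.657/√(9.81×0.5933) = 3.588.
Sequent-depth ratio: y₂/y₁ = ½[√(1 + 8Fr₁²) − 1] = ½[√104.00 − 1] = 4.599.
y₂ = 4.599 × 0.5933 = 2.729 m.
V₂ = q/y₂ = 5.136/2.729 = 1.882 m/s. E₁ = y₁ + V₁²/2g = 4.413 m; E₂ = y₂ + V₂²/2g = 2.909 m. ΔE = E₁ − E₂ = 1.504 m.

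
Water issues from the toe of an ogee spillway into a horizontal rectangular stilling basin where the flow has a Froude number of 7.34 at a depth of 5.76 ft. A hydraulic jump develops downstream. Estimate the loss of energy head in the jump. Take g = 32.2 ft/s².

ΔE = 102 ft

Fr₁ = 7.34 (given).
Conjugate-depth relation: y₂/y₁ = ½[√(1 + 8Fr₁²) − 1] = ½[√432.0 − 1] = 9.89.
y₂ = 9.89 × 5.76 = 57.0 ft.
Head loss: ΔE = (y₂ − y₁)³/(4y₁y₂) = (57.0 − 5.76)³/(4×5.76×57.0) = 134375/1313 = 102 ft.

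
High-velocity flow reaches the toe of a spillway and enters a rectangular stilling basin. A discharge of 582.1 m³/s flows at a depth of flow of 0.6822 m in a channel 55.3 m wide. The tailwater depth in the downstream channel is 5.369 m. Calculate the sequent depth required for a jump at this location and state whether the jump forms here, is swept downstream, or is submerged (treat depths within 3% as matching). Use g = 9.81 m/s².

q = Q/b = 582.1/55.3 = 10.53 m²/s; V₁ = q/y₁ = 15.43 m/s. Fr₁ = V₁/√(g·y₁) = 5.964.
Sequent-depth ratio: y₂/y₁ = ½[√(1 + 8Fr₁²) − 1] = ½[√285.60 − 1] = 7.950.
y₂ = 7.950 × 0.6822 = 5.423 m.
Tailwater y_tw = 5.369 m: y_tw ≈ y₂, so the jump forms here.

y₂ = 5.423 m; the jump forms here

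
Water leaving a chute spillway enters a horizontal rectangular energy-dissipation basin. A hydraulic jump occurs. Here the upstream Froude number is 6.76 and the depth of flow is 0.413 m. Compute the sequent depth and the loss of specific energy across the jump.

y₂ = 3.75 m; ΔE = 5.99 m

Fr₁ = 6.76 (given).
Conjugate-depth relation: y₂/y₁ = ½[√(1 + 8Fr₁²) − 1] = ½[√366.6 − 1] = 9.07.
y₂ = 9.07 × 0.413 = 3.75 m.
Head loss: ΔE = (y₂ − y₁)³/(4y₁y₂) = (3.75 − 0.413)³/(4×0.413×3.75) = 37.1/6.19 = 5.99 m.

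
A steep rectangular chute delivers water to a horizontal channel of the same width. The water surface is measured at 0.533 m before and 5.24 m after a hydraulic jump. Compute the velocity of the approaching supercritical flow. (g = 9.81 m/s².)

V₁ = 16.7 m/s

For a rectangular channel the momentum equation gives q² = ½·g·y₁·y₂·(y₁ + y₂) = ½×9.81×0.533×5.24×5.77 = 79.1.
q = √79.1 = 8.89 m²/s.
V₁ = q/y₁ = 8.89/0.533 = 16.7 m/s.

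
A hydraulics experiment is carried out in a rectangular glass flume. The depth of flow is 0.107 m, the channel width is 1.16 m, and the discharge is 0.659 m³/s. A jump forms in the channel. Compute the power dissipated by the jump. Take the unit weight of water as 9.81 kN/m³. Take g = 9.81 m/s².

q = Q/b = 0.659/1.16 = 0.568 m²/s; V₁ = q/y₁ = 5.31 m/s. Fr₁ = V₁/√(g·y₁) = 5.18.
Bélanger equation: y₂/y₁ = ½[√(1 + 8Fr₁²) − 1] = ½[√215.8 − 1] = 6.85.
y₂ = 6.85 × 0.107 = 0.733 m.
V₂ = q/y₂ = 0.568/0.733 = 0.776 m/s. E₁ = y₁ + V₁²/2g = 1.54 m; E₂ = y₂ + V₂²/2g = 0.763 m. ΔE = E₁ − E₂ = 0.781 m.
P = γ·Q·ΔE = 9.81 × 0.659 × 0.781 = 5.05 kW.

P = 5.05 kW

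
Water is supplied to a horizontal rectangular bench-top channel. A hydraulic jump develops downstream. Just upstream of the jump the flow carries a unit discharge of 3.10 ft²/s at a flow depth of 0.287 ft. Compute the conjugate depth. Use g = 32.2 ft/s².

V₁ = q/y₁ = 3.10/0.287 = 10.8 ft/s. Fr₁ = V₁/√(g·y₁) = 10.8/√(32.2×0.287) = 3.55.
Conjugate-depth relation: y₂/y₁ = ½[√(1 + 8Fr₁²) − 1] = ½[√102.0 − 1] = 4.55.
y₂ = 4.55 × 0.287 = 1.31 ft.

y₂ = 1.31 ft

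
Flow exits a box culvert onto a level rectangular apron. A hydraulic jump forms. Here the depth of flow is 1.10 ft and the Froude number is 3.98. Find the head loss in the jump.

Fr₁ = 3.98 (given).
Bélanger equation: y₂/y₁ = ½[√(1 + 8Fr₁²) − 1] = ½[√127.7 − 1] = 5.15.
y₂ = 5.15 × 1.10 = 5.67 ft.
V₁ = Fr₁·√(g·y₁) = 3.98×√(32.2×1.10) = 23.7 ft/s; q = V₁·y₁ = 26.1 ft²/s. V₂ = q/y₂ = 26.1/5.67 = 4.60 ft/s. E₁ = y₁ + V₁²/2g = 9.81 ft; E₂ = y₂ + V₂²/2g = 5.99 ft. ΔE = E₁ − E₂ = 3.82 ft.

ΔE = 3.82 ft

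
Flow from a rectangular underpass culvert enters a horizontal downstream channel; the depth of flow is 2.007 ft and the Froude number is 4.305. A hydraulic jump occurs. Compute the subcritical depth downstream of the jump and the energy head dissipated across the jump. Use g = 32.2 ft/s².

Fr₁ = 4.305 (given).
From the momentum equation for a rectangular channel, y₂/y₁ = ½[√(1 + 8Fr₁²) − 1] = ½[√149.26 − 1] = 5.609.
y₂ = 5.609 × 2.007 = 11.26 ft.
Head loss: ΔE = (y₂ − y₁)³/(4y₁y₂) = (11.26 − 2.007)³/(4×2.007×11.26) = 791.4/90.37 = 8.757 ft.

y₂ = 11.26 ft; ΔE = 8.757 ft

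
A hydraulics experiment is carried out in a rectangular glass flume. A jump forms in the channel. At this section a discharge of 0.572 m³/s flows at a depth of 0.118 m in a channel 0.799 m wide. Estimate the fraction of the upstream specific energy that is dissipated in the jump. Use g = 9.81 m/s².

q = Q/b = 0.572/0.799 = 0.716 m²/s; V₁ = q/y₁ = 6.07 m/s. Fr₁ = V₁/√(g·y₁) = 5.64.
By Bélanger, y₂/y₁ = ½[√(1 + 8Fr₁²) − 1] = ½[√255.4 − 1] = 7.49.
y₂ = 7.49 × 0.118 = 0.884 m.
E₁ = y₁ + V₁²/2g = 1.99 m. ΔE = (y₂ − y₁)³/(4y₁y₂) = 1.08 m. ΔE/E₁ = 1.08/1.99 = 0.540.

ΔE/E₁ = 0.540 (54.0%)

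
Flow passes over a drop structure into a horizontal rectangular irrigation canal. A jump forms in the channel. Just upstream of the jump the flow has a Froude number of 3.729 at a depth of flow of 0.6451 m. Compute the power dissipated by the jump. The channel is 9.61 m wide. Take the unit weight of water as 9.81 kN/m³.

P = 1050 kW

Fr₁ = 3.729 (given).
Sequent-depth ratio: y₂/y₁ = ½[√(1 + 8Fr₁²) − 1] = ½[√112.24 − 1] = 4.797.
y₂ = 4.797 × 0.6451 = 3.095 m.
V₁ = Fr₁·√(g·y₁) = 3.729×√(9.81×0.6451) = 9.381 m/s; q = V₁·y₁ = 6.052 m²/s. V₂ = q/y₂ = 6.052/3.095 = 1.955 m/s. E₁ = y₁ + V₁²/2g = 5.130 m; E₂ = y₂ + V₂²/2g = 3.290 m. ΔE = E₁ − E₂ = 1.841 m.
Q = q·b = 6.052 × 9.61 = 58.16 m³/s. P = γ·Q·ΔE = 9.81 × 58.16 × 1.841 = 1050 kW.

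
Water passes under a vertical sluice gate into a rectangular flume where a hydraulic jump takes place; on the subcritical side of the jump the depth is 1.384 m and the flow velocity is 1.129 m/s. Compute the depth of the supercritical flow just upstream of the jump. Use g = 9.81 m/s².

Fr₂ = V₂/√(g·y₂) = 1.129/√(9.81×1.384) = 0.3064.
From the momentum equation (using Fr₂), y₁/y₂ = ½[√(1 + 8Fr₂²) − 1] = ½[√1.7511 − 1] = 0.1616.
y₁ = 0.1616 × 1.384 = 0.2237 m.

y₁ = 0.2237 m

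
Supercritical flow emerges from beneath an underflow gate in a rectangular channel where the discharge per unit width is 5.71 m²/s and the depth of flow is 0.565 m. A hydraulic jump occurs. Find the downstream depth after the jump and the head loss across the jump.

V₁ = q/y₁ = 5.71/0.565 = 10.1 m/s. Fr₁ = V₁/√(g·y₁) = 10.1/√(9.81×0.565) = 4.29.
Conjugate-depth relation: y₂/y₁ = ½[√(1 + 8Fr₁²) − 1] = ½[√148.4 − 1] = 5.59.
y₂ = 5.59 × 0.565 = 3.16 m.
Head loss: ΔE = (y₂ − y₁)³/(4y₁y₂) = (3.16 − 0.565)³/(4×0.565×3.16) = 17.5/7.14 = 2.45 m.

y₂ = 3.16 m; ΔE = 2.45 m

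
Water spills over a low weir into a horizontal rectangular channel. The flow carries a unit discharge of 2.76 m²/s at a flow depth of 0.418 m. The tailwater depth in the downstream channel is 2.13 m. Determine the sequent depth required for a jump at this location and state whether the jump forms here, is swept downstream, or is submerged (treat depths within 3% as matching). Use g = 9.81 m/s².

V₁ = q/y₁ = 2.76/0.418 = 6.60 m/s. Fr₁ = V₁/√(g·y₁) = 6.60/√(9.81×0.418) = 3.26.
Sequent-depth ratio: y₂/y₁ = ½[√(1 + 8Fr₁²) − 1] = ½[√86.06 − 1] = 4.14.
y₂ = 4.14 × 0.418 = 1.73 m.
Tailwater y_tw = 2.13 m: y_tw > y₂, so the jump is submerged.

y₂ = 1.73 m; the jump is submerged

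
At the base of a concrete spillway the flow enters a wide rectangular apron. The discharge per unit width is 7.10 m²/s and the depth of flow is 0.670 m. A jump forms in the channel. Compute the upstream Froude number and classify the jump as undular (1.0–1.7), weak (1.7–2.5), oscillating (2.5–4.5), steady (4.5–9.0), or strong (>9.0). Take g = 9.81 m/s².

V₁ = q/y₁ = 7.10/0.670 = 10.6 m/s. Fr₁ = V₁/√(g·y₁) = 10.6/√(9.81×0.670) = 4.13.
Fr₁ = 4.13 lies in the oscillating range.

Fr₁ = 4.13; oscillating jump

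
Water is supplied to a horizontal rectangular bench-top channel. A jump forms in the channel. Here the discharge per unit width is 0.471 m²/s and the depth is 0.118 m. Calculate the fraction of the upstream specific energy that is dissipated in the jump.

V₁ = q/y₁ = 0.471/0.118 = 3.99 m/s. Fr₁ = V₁/√(g·y₁) = 3.99/√(9.81×0.118) = 3.71.
Conjugate-depth relation: y₂/y₁ = ½[√(1 + 8Fr₁²) − 1] = ½[√111.1 − 1] = 4.77.
y₂ = 4.77 × 0.118 = 0.563 m.
E₁ = y₁ + V₁²/2g = 0.930 m. ΔE = (y₂ − y₁)³/(4y₁y₂) = 0.331 m. ΔE/E₁ = 0.331/0.930 = 0.356.

ΔE/E₁ = 0.356 (35.6%)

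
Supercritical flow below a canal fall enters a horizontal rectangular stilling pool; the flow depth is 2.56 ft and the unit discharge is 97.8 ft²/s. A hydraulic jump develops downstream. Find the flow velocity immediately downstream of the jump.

V₁ = q/y₁ = 97.8/2.56 = 38.2 ft/s. Fr₁ = V₁/√(g·y₁) = 38.2/√(32.2×2.56) = 4.21.
Sequent-depth ratio: y₂/y₁ = ½[√(1 + 8Fr₁²) − 1] = ½[√142.6 − 1] = 5.47.
y₂ = 5.47 × 2.56 = 14.0 ft.
V₂ = q/y₂ = 97.8/14.0 = 6.98 ft/s.

V₂ = 6.98 ft/s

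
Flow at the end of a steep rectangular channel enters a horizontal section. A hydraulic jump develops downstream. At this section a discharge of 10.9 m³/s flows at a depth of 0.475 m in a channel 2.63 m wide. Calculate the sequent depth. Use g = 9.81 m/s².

y₂ = 2.49 m

q = Q/b = 10.9/2.63 = 4.14 m²/s; V₁ = q/y₁ = 8.73 m/s. Fr₁ = V₁/√(g·y₁) = 4.04.
Conjugate-depth relation: y₂/y₁ = ½[√(1 + 8Fr₁²) − 1] = ½[√131.7 − 1] = 5.24.
y₂ = 5.24 × 0.475 = 2.49 m.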